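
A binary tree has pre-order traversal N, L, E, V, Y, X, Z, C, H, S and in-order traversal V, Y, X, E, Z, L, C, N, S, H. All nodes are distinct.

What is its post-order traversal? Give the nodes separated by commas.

The first element of pre-order is the root; it splits in-order into left and right subtrees.
Root N: left subtree has 7 nodes {V, Y, X, E, Z, L, C}, right has 2 {S, H}.
  Root L: left subtree has 5 nodes {V, Y, X, E, Z}, right has 1 {C}.
    Root E: left subtree has 3 nodes {V, Y, X}, right has 1 {Z}.
      Root V: left subtree has 0 nodes { }, right has 2 {Y, X}.
        Root Y: left subtree has 0 nodes { }, right has 1 {X}.
  Root H: left subtree has 1 node {S}, right has 0 { }.

X, Y, V, Z, E, C, L, S, H, N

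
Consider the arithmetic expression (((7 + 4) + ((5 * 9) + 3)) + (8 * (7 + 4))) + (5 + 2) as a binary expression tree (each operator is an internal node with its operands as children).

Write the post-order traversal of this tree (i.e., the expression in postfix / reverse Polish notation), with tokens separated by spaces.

Post-order on an expression tree gives postfix notation: for each operator, emit left operand, right operand, then the operator.

7 4 + 5 9 * 3 + + 8 7 4 + * + 5 2 + +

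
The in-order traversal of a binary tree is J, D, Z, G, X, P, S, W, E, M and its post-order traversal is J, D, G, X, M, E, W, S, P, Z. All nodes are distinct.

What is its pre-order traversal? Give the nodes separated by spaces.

The last element of post-order is the root; it splits in-order into left and right subtrees.
Root Z: left subtree has 2 nodes {J, D}, right has 7 {G, X, P, S, W, E, M}.
  Root D: left subtree has 1 node {J}, right has 0 { }.
  Root P: left subtree has 2 nodes {G, X}, right has 4 {S, W, E, M}.
    Root X: left subtree has 1 node {G}, right has 0 { }.
    Root S: left subtree has 0 nodes { }, right has 3 {W, E, M}.
      Root W: left subtree has 0 nodes { }, right has 2 {E, M}.
        Root E: left subtree has 0 nodes { }, right has 1 {M}.

Z D J P X G S W E M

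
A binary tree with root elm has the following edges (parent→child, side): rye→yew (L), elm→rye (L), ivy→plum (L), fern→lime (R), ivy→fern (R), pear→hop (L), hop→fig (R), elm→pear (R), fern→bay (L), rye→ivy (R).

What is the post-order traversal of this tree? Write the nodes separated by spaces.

yew plum bay lime fern ivy rye fig hop pear elm

Post-order visits the left subtree, then the right subtree, then the node.
At elm: go left to rye.
  At rye: go left to yew.
    yew is a leaf — visit yew.
  At rye: go right to ivy.
    At ivy: go left to plum.
      plum is a leaf — visit plum.
    At ivy: go right to fern.
      At fern: go left to bay.
        bay is a leaf — visit bay.
      At fern: go right to lime.
        lime is a leaf — visit lime.
      Visit fern.
    Visit ivy.
  Visit rye.
At elm: go right to pear.
  At pear: go left to hop.
    At hop: no left child.
    At hop: go right to fig.
      fig is a leaf — visit fig.
    Visit hop.
  At pear: no right child.
  Visit pear.
Visit elm.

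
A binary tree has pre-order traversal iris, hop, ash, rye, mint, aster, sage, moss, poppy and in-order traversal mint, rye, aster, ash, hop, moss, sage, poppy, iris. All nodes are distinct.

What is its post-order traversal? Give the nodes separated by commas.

mint, aster, rye, ash, moss, poppy, sage, hop, iris

The first element of pre-order is the root; it splits in-order into left and right subtrees.
Root iris: left subtree has 8 nodes {mint, rye, aster, ash, hop, moss, sage, poppy}, right has 0 { }.
  Root hop: left subtree has 4 nodes {mint, rye, aster, ash}, right has 3 {moss, sage, poppy}.
    Root ash: left subtree has 3 nodes {mint, rye, aster}, right has 0 { }.
      Root rye: left subtree has 1 node {mint}, right has 1 {aster}.
    Root sage: left subtree has 1 node {moss}, right has 1 {poppy}.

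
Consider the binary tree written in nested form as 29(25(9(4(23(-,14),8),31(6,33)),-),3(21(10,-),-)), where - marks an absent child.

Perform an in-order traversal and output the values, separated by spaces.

23 14 4 8 9 6 31 33 25 29 10 21 3

In-order visits the left subtree, then the node, then the right subtree.
At 29: go left to 25.
  At 25: go left to 9.
    At 9: go left to 4.
      At 4: go left to 23.
        At 23: no left child.
        Visit 23.
        At 23: go right to 14.
          14 is a leaf — visit 14.
      Visit 4.
      At 4: go right to 8.
        8 is a leaf — visit 8.
    Visit 9.
    At 9: go right to 31.
      At 31: go left to 6.
        6 is a leaf — visit 6.
      Visit 31.
      At 31: go right to 33.
        33 is a leaf — visit 33.
  Visit 25.
  At 25: no right child.
Visit 29.
At 29: go right to 3.
  At 3: go left to 21.
    At 21: go left to 10.
      10 is a leaf — visit 10.
    Visit 21.
    At 21: no right child.
  Visit 3.
  At 3: no right child.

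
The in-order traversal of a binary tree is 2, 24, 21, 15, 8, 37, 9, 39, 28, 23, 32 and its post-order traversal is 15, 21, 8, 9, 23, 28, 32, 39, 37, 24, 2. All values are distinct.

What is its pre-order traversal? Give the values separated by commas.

2, 24, 37, 8, 21, 15, 39, 9, 32, 28, 23

The last element of post-order is the root; it splits in-order into left and right subtrees.
Root 2: left subtree has 0 nodes { }, right has 10 {24, 21, 15, 8, 37, 9, 39, 28, 23, 32}.
  Root 24: left subtree has 0 nodes { }, right has 9 {21, 15, 8, 37, 9, 39, 28, 23, 32}.
    Root 37: left subtree has 3 nodes {21, 15, 8}, right has 5 {9, 39, 28, 23, 32}.
      Root 8: left subtree has 2 nodes {21, 15}, right has 0 { }.
        Root 21: left subtree has 0 nodes { }, right has 1 {15}.
      Root 39: left subtree has 1 node {9}, right has 3 {28, 23, 32}.
        Root 32: left subtree has 2 nodes {28, 23}, right has 0 { }.
          Root 28: left subtree has 0 nodes { }, right has 1 {23}.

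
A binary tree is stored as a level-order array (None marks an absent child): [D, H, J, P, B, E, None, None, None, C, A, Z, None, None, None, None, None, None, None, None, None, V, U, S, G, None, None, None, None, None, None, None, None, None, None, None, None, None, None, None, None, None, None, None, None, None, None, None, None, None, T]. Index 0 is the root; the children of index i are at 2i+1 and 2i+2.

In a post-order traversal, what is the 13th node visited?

J

Post-order visits the left subtree, then the right subtree, then the node.
At D: go left to H.
  At H: go left to P.
    P is a leaf — visit P.
  At H: go right to B.
    At B: go left to C.
      C is a leaf — visit C.
    At B: go right to A.
      At A: go left to V.
        V is a leaf — visit V.
      At A: go right to U.
        U is a leaf — visit U.
      Visit A.
    Visit B.
  Visit H.
At D: go right to J.
  At J: go left to E.
    At E: go left to Z.
      At Z: go left to S.
        S is a leaf — visit S.
      At Z: go right to G.
        At G: no left child.
        At G: go right to T.
          T is a leaf — visit T.
        Visit G.
      Visit Z.
    At E: no right child.
    Visit E.
  At J: no right child.
  Visit J.
Visit D.
Full post-order sequence: P, C, V, U, A, B, H, S, T, G, Z, E, J, D.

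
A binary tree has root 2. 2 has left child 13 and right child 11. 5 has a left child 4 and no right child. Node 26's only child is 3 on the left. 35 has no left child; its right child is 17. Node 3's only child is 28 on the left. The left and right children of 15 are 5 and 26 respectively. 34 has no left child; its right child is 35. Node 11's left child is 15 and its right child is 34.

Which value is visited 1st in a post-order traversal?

13

Post-order visits the left subtree, then the right subtree, then the node.
At 2: go left to 13.
  13 is a leaf — visit 13.
At 2: go right to 11.
  At 11: go left to 15.
    At 15: go left to 5.
      At 5: go left to 4.
        4 is a leaf — visit 4.
      At 5: no right child.
      Visit 5.
    At 15: go right to 26.
      At 26: go left to 3.
        At 3: go left to 28.
          28 is a leaf — visit 28.
        At 3: no right child.
        Visit 3.
      At 26: no right child.
      Visit 26.
    Visit 15.
  At 11: go right to 34.
    At 34: no left child.
    At 34: go right to 35.
      At 35: no left child.
      At 35: go right to 17.
        17 is a leaf — visit 17.
      Visit 35.
    Visit 34.
  Visit 11.
Visit 2.
Full post-order sequence: 13, 4, 5, 28, 3, 26, 15, 17, 35, 34, 11, 2.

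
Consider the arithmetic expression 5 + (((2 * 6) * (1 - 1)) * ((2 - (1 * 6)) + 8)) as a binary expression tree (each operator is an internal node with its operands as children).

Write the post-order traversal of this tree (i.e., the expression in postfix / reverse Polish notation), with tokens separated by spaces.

5 2 6 * 1 1 - * 2 1 6 * - 8 + * +

Post-order on an expression tree gives postfix notation: for each operator, emit left operand, right operand, then the operator.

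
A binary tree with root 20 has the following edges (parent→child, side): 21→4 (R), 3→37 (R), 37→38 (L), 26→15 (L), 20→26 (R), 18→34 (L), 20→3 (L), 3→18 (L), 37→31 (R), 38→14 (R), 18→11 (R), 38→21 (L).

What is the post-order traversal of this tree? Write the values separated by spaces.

34 11 18 4 21 14 38 31 37 3 15 26 20

Post-order visits the left subtree, then the right subtree, then the node.
At 20: go left to 3.
  At 3: go left to 18.
    At 18: go left to 34.
      34 is a leaf — visit 34.
    At 18: go right to 11.
      11 is a leaf — visit 11.
    Visit 18.
  At 3: go right to 37.
    At 37: go left to 38.
      At 38: go left to 21.
        At 21: no left child.
        At 21: go right to 4.
          4 is a leaf — visit 4.
        Visit 21.
      At 38: go right to 14.
        14 is a leaf — visit 14.
      Visit 38.
    At 37: go right to 31.
      31 is a leaf — visit 31.
    Visit 37.
  Visit 3.
At 20: go right to 26.
  At 26: go left to 15.
    15 is a leaf — visit 15.
  At 26: no right child.
  Visit 26.
Visit 20.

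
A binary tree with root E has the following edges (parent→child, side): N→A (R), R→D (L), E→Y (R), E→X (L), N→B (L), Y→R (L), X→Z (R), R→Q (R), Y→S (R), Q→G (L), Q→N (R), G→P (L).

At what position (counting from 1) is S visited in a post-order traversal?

Post-order visits the left subtree, then the right subtree, then the node.
At E: go left to X.
  At X: no left child.
  At X: go right to Z.
    Z is a leaf — visit Z.
  Visit X.
At E: go right to Y.
  At Y: go left to R.
    At R: go left to D.
      D is a leaf — visit D.
    At R: go right to Q.
      At Q: go left to G.
        At G: go left to P.
          P is a leaf — visit P.
        At G: no right child.
        Visit G.
      At Q: go right to N.
        At N: go left to B.
          B is a leaf — visit B.
        At N: go right to A.
          A is a leaf — visit A.
        Visit N.
      Visit Q.
    Visit R.
  At Y: go right to S.
    S is a leaf — visit S.
  Visit Y.
Visit E.
Full post-order sequence: Z, X, D, P, G, B, A, N, Q, R, S, Y, E.

11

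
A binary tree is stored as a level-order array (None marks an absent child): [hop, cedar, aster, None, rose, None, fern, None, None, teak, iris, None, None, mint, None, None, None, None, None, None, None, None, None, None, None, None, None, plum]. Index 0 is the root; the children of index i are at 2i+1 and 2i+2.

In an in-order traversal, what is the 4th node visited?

iris

In-order visits the left subtree, then the node, then the right subtree.
At hop: go left to cedar.
  At cedar: no left child.
  Visit cedar.
  At cedar: go right to rose.
    At rose: go left to teak.
      teak is a leaf — visit teak.
    Visit rose.
    At rose: go right to iris.
      iris is a leaf — visit iris.
Visit hop.
At hop: go right to aster.
  At aster: no left child.
  Visit aster.
  At aster: go right to fern.
    At fern: go left to mint.
      At mint: go left to plum.
        plum is a leaf — visit plum.
      Visit mint.
      At mint: no right child.
    Visit fern.
    At fern: no right child.
Full in-order sequence: cedar, teak, rose, iris, hop, aster, plum, mint, fern.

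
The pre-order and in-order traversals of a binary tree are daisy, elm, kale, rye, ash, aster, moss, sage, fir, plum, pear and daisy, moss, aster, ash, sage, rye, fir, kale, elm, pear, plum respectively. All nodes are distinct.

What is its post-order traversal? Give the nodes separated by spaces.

moss aster sage ash fir rye kale pear plum elm daisy

The first element of pre-order is the root; it splits in-order into left and right subtrees.
Root daisy: left subtree has 0 nodes { }, right has 10 {moss, aster, ash, sage, rye, fir, kale, elm, pear, plum}.
  Root elm: left subtree has 7 nodes {moss, aster, ash, sage, rye, fir, kale}, right has 2 {pear, plum}.
    Root kale: left subtree has 6 nodes {moss, aster, ash, sage, rye, fir}, right has 0 { }.
      Root rye: left subtree has 4 nodes {moss, aster, ash, sage}, right has 1 {fir}.
        Root ash: left subtree has 2 nodes {moss, aster}, right has 1 {sage}.
          Root aster: left subtree has 1 node {moss}, right has 0 { }.
    Root plum: left subtree has 1 node {pear}, right has 0 { }.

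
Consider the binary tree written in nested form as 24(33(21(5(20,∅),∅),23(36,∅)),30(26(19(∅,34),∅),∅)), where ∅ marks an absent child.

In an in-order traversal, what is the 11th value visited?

30

In-order visits the left subtree, then the node, then the right subtree.
At 24: go left to 33.
  At 33: go left to 21.
    At 21: go left to 5.
      At 5: go left to 20.
        20 is a leaf — visit 20.
      Visit 5.
      At 5: no right child.
    Visit 21.
    At 21: no right child.
  Visit 33.
  At 33: go right to 23.
    At 23: go left to 36.
      36 is a leaf — visit 36.
    Visit 23.
    At 23: no right child.
Visit 24.
At 24: go right to 30.
  At 30: go left to 26.
    At 26: go left to 19.
      At 19: no left child.
      Visit 19.
      At 19: go right to 34.
        34 is a leaf — visit 34.
    Visit 26.
    At 26: no right child.
  Visit 30.
  At 30: no right child.
Full in-order sequence: 20, 5, 21, 33, 36, 23, 24, 19, 34, 26, 30.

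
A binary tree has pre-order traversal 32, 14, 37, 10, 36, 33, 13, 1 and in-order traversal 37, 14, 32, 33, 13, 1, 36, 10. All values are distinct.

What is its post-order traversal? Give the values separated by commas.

The first element of pre-order is the root; it splits in-order into left and right subtrees.
Root 32: left subtree has 2 nodes {37, 14}, right has 5 {33, 13, 1, 36, 10}.
  Root 14: left subtree has 1 node {37}, right has 0 { }.
  Root 10: left subtree has 4 nodes {33, 13, 1, 36}, right has 0 { }.
    Root 36: left subtree has 3 nodes {33, 13, 1}, right has 0 { }.
      Root 33: left subtree has 0 nodes { }, right has 2 {13, 1}.
        Root 13: left subtree has 0 nodes { }, right has 1 {1}.

37, 14, 1, 13, 33, 36, 10, 32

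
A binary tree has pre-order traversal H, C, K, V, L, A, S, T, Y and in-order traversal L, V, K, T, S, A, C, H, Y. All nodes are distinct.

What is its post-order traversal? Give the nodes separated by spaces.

The first element of pre-order is the root; it splits in-order into left and right subtrees.
Root H: left subtree has 7 nodes {L, V, K, T, S, A, C}, right has 1 {Y}.
  Root C: left subtree has 6 nodes {L, V, K, T, S, A}, right has 0 { }.
    Root K: left subtree has 2 nodes {L, V}, right has 3 {T, S, A}.
      Root V: left subtree has 1 node {L}, right has 0 { }.
      Root A: left subtree has 2 nodes {T, S}, right has 0 { }.
        Root S: left subtree has 1 node {T}, right has 0 { }.

L V T S A K C Y H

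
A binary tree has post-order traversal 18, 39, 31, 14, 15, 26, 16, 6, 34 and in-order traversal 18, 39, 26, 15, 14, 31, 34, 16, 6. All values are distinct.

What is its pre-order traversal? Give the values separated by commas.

The last element of post-order is the root; it splits in-order into left and right subtrees.
Root 34: left subtree has 6 nodes {18, 39, 26, 15, 14, 31}, right has 2 {16, 6}.
  Root 26: left subtree has 2 nodes {18, 39}, right has 3 {15, 14, 31}.
    Root 39: left subtree has 1 node {18}, right has 0 { }.
    Root 15: left subtree has 0 nodes { }, right has 2 {14, 31}.
      Root 14: left subtree has 0 nodes { }, right has 1 {31}.
  Root 6: left subtree has 1 node {16}, right has 0 { }.

34, 26, 39, 18, 15, 14, 31, 6, 16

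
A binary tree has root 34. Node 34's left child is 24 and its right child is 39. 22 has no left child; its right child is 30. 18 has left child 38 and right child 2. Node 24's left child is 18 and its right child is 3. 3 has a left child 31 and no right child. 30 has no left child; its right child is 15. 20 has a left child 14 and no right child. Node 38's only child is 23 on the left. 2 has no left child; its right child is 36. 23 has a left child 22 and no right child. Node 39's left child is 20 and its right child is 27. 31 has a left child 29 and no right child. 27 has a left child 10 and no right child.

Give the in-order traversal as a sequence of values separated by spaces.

In-order visits the left subtree, then the node, then the right subtree.
At 34: go left to 24.
  At 24: go left to 18.
    At 18: go left to 38.
      At 38: go left to 23.
        At 23: go left to 22.
          At 22: no left child.
          Visit 22.
          At 22: go right to 30.
            At 30: no left child.
            Visit 30.
            At 30: go right to 15.
              15 is a leaf — visit 15.
        Visit 23.
        At 23: no right child.
      Visit 38.
      At 38: no right child.
    Visit 18.
    At 18: go right to 2.
      At 2: no left child.
      Visit 2.
      At 2: go right to 36.
        36 is a leaf — visit 36.
  Visit 24.
  At 24: go right to 3.
    At 3: go left to 31.
      At 31: go left to 29.
        29 is a leaf — visit 29.
      Visit 31.
      At 31: no right child.
    Visit 3.
    At 3: no right child.
Visit 34.
At 34: go right to 39.
  At 39: go left to 20.
    At 20: go left to 14.
      14 is a leaf — visit 14.
    Visit 20.
    At 20: no right child.
  Visit 39.
  At 39: go right to 27.
    At 27: go left to 10.
      10 is a leaf — visit 10.
    Visit 27.
    At 27: no right child.

22 30 15 23 38 18 2 36 24 29 31 3 34 14 20 39 10 27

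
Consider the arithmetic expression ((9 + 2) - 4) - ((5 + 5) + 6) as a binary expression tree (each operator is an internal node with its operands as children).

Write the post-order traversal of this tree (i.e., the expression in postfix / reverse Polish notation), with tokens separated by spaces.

Post-order on an expression tree gives postfix notation: for each operator, emit left operand, right operand, then the operator.

9 2 + 4 - 5 5 + 6 + -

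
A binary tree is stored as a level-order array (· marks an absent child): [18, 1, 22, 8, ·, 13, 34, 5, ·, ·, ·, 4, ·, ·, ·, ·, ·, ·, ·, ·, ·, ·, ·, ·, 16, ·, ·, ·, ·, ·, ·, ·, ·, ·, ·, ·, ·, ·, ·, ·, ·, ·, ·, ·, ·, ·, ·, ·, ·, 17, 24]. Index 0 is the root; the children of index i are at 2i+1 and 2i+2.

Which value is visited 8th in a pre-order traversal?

16

Pre-order visits the node, then its left subtree, then its right subtree.
Visit 18.
At 18: go left to 1.
  Visit 1.
  At 1: go left to 8.
    Visit 8.
    At 8: go left to 5.
      5 is a leaf — visit 5.
    At 8: no right child.
  At 1: no right child.
At 18: go right to 22.
  Visit 22.
  At 22: go left to 13.
    Visit 13.
    At 13: go left to 4.
      Visit 4.
      At 4: no left child.
      At 4: go right to 16.
        Visit 16.
        At 16: go left to 17.
          17 is a leaf — visit 17.
        At 16: go right to 24.
          24 is a leaf — visit 24.
    At 13: no right child.
  At 22: go right to 34.
    34 is a leaf — visit 34.
Full pre-order sequence: 18, 1, 8, 5, 22, 13, 4, 16, 17, 24, 34.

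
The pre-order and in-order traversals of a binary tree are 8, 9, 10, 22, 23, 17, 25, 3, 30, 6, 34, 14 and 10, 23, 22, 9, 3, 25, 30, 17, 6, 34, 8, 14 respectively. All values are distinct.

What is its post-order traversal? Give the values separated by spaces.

23 22 10 3 30 25 34 6 17 9 14 8

The first element of pre-order is the root; it splits in-order into left and right subtrees.
Root 8: left subtree has 10 nodes {10, 23, 22, 9, 3, 25, 30, 17, 6, 34}, right has 1 {14}.
  Root 9: left subtree has 3 nodes {10, 23, 22}, right has 6 {3, 25, 30, 17, 6, 34}.
    Root 10: left subtree has 0 nodes { }, right has 2 {23, 22}.
      Root 22: left subtree has 1 node {23}, right has 0 { }.
    Root 17: left subtree has 3 nodes {3, 25, 30}, right has 2 {6, 34}.
      Root 25: left subtree has 1 node {3}, right has 1 {30}.
      Root 6: left subtree has 0 nodes { }, right has 1 {34}.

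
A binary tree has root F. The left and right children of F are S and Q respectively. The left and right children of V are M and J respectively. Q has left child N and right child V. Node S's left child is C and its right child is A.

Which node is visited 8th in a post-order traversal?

Post-order visits the left subtree, then the right subtree, then the node.
At F: go left to S.
  At S: go left to C.
    C is a leaf — visit C.
  At S: go right to A.
    A is a leaf — visit A.
  Visit S.
At F: go right to Q.
  At Q: go left to N.
    N is a leaf — visit N.
  At Q: go right to V.
    At V: go left to M.
      M is a leaf — visit M.
    At V: go right to J.
      J is a leaf — visit J.
    Visit V.
  Visit Q.
Visit F.
Full post-order sequence: C, A, S, N, M, J, V, Q, F.

Q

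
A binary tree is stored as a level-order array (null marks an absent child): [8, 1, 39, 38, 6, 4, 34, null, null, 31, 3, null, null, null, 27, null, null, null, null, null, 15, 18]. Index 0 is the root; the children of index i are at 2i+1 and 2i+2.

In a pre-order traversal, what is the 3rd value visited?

38

Pre-order visits the node, then its left subtree, then its right subtree.
Visit 8.
At 8: go left to 1.
  Visit 1.
  At 1: go left to 38.
    38 is a leaf — visit 38.
  At 1: go right to 6.
    Visit 6.
    At 6: go left to 31.
      Visit 31.
      At 31: no left child.
      At 31: go right to 15.
        15 is a leaf — visit 15.
    At 6: go right to 3.
      Visit 3.
      At 3: go left to 18.
        18 is a leaf — visit 18.
      At 3: no right child.
At 8: go right to 39.
  Visit 39.
  At 39: go left to 4.
    4 is a leaf — visit 4.
  At 39: go right to 34.
    Visit 34.
    At 34: no left child.
    At 34: go right to 27.
      27 is a leaf — visit 27.
Full pre-order sequence: 8, 1, 38, 6, 31, 15, 3, 18, 39, 4, 34, 27.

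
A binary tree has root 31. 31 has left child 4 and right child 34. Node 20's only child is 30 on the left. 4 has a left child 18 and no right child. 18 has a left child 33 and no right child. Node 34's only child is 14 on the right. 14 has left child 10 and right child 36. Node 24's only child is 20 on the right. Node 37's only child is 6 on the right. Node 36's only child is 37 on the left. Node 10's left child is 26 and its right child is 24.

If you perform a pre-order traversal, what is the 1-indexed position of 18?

Pre-order visits the node, then its left subtree, then its right subtree.
Visit 31.
At 31: go left to 4.
  Visit 4.
  At 4: go left to 18.
    Visit 18.
    At 18: go left to 33.
      33 is a leaf — visit 33.
    At 18: no right child.
  At 4: no right child.
At 31: go right to 34.
  Visit 34.
  At 34: no left child.
  At 34: go right to 14.
    Visit 14.
    At 14: go left to 10.
      Visit 10.
      At 10: go left to 26.
        26 is a leaf — visit 26.
      At 10: go right to 24.
        Visit 24.
        At 24: no left child.
        At 24: go right to 20.
          Visit 20.
          At 20: go left to 30.
            30 is a leaf — visit 30.
          At 20: no right child.
    At 14: go right to 36.
      Visit 36.
      At 36: go left to 37.
        Visit 37.
        At 37: no left child.
        At 37: go right to 6.
          6 is a leaf — visit 6.
      At 36: no right child.
Full pre-order sequence: 31, 4, 18, 33, 34, 14, 10, 26, 24, 20, 30, 36, 37, 6.

3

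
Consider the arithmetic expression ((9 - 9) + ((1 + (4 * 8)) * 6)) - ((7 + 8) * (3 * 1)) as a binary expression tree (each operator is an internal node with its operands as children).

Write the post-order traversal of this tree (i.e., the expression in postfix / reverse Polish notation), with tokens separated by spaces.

9 9 - 1 4 8 * + 6 * + 7 8 + 3 1 * * -

Post-order on an expression tree gives postfix notation: for each operator, emit left operand, right operand, then the operator.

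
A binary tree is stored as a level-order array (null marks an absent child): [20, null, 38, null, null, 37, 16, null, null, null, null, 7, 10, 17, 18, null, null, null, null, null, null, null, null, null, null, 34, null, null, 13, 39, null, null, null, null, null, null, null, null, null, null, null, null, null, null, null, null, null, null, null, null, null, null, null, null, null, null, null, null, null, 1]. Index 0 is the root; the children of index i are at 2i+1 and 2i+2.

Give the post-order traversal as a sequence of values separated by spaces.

7 34 10 37 13 17 1 39 18 16 38 20

Post-order visits the left subtree, then the right subtree, then the node.
At 20: no left child.
At 20: go right to 38.
  At 38: go left to 37.
    At 37: go left to 7.
      7 is a leaf — visit 7.
    At 37: go right to 10.
      At 10: go left to 34.
        34 is a leaf — visit 34.
      At 10: no right child.
      Visit 10.
    Visit 37.
  At 38: go right to 16.
    At 16: go left to 17.
      At 17: no left child.
      At 17: go right to 13.
        13 is a leaf — visit 13.
      Visit 17.
    At 16: go right to 18.
      At 18: go left to 39.
        At 39: go left to 1.
          1 is a leaf — visit 1.
        At 39: no right child.
        Visit 39.
      At 18: no right child.
      Visit 18.
    Visit 16.
  Visit 38.
Visit 20.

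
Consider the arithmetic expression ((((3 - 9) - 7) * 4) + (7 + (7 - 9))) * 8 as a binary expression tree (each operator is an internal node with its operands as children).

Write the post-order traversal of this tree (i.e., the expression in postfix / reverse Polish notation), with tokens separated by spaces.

Post-order on an expression tree gives postfix notation: for each operator, emit left operand, right operand, then the operator.

3 9 - 7 - 4 * 7 7 9 - + + 8 *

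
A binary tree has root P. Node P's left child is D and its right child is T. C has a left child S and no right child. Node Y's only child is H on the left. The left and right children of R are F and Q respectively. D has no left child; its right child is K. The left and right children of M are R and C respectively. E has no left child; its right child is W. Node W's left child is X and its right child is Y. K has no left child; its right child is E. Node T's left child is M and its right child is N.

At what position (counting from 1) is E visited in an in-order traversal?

3

In-order visits the left subtree, then the node, then the right subtree.
At P: go left to D.
  At D: no left child.
  Visit D.
  At D: go right to K.
    At K: no left child.
    Visit K.
    At K: go right to E.
      At E: no left child.
      Visit E.
      At E: go right to W.
        At W: go left to X.
          X is a leaf — visit X.
        Visit W.
        At W: go right to Y.
          At Y: go left to H.
            H is a leaf — visit H.
          Visit Y.
          At Y: no right child.
Visit P.
At P: go right to T.
  At T: go left to M.
    At M: go left to R.
      At R: go left to F.
        F is a leaf — visit F.
      Visit R.
      At R: go right to Q.
        Q is a leaf — visit Q.
    Visit M.
    At M: go right to C.
      At C: go left to S.
        S is a leaf — visit S.
      Visit C.
      At C: no right child.
  Visit T.
  At T: go right to N.
    N is a leaf — visit N.
Full in-order sequence: D, K, E, X, W, H, Y, P, F, R, Q, M, S, C, T, N.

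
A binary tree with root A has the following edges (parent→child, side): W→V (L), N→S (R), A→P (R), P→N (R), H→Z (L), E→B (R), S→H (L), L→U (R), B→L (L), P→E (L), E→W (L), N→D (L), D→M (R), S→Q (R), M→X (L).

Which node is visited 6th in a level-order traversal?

B

Level-order visits nodes level by level from the root, left to right within each level.
Level 0: A
Level 1: P
Level 2: E, N
Level 3: W, B, D, S
Level 4: V, L, M, H, Q
Level 5: U, X, Z
Full level-order sequence: A, P, E, N, W, B, D, S, V, L, M, H, Q, U, X, Z.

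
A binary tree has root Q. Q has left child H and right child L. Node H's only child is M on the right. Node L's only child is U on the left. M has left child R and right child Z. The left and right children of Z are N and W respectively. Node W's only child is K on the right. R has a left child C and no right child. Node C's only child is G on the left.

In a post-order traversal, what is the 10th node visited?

U

Post-order visits the left subtree, then the right subtree, then the node.
At Q: go left to H.
  At H: no left child.
  At H: go right to M.
    At M: go left to R.
      At R: go left to C.
        At C: go left to G.
          G is a leaf — visit G.
        At C: no right child.
        Visit C.
      At R: no right child.
      Visit R.
    At M: go right to Z.
      At Z: go left to N.
        N is a leaf — visit N.
      At Z: go right to W.
        At W: no left child.
        At W: go right to K.
          K is a leaf — visit K.
        Visit W.
      Visit Z.
    Visit M.
  Visit H.
At Q: go right to L.
  At L: go left to U.
    U is a leaf — visit U.
  At L: no right child.
  Visit L.
Visit Q.
Full post-order sequence: G, C, R, N, K, W, Z, M, H, U, L, Q.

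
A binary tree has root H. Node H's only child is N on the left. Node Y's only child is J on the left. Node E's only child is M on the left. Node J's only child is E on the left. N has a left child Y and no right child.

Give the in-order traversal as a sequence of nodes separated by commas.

M, E, J, Y, N, H

In-order visits the left subtree, then the node, then the right subtree.
At H: go left to N.
  At N: go left to Y.
    At Y: go left to J.
      At J: go left to E.
        At E: go left to M.
          M is a leaf — visit M.
        Visit E.
        At E: no right child.
      Visit J.
      At J: no right child.
    Visit Y.
    At Y: no right child.
  Visit N.
  At N: no right child.
Visit H.
At H: no right child.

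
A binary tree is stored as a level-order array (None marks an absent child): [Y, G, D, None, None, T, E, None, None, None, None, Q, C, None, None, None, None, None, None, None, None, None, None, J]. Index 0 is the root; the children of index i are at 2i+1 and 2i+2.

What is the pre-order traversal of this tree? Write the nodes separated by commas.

Pre-order visits the node, then its left subtree, then its right subtree.
Visit Y.
At Y: go left to G.
  G is a leaf — visit G.
At Y: go right to D.
  Visit D.
  At D: go left to T.
    Visit T.
    At T: go left to Q.
      Visit Q.
      At Q: go left to J.
        J is a leaf — visit J.
      At Q: no right child.
    At T: go right to C.
      C is a leaf — visit C.
  At D: go right to E.
    E is a leaf — visit E.

Y, G, D, T, Q, J, C, E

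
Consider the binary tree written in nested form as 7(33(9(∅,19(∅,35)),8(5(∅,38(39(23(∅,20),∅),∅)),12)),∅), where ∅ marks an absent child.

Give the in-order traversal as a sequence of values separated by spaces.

In-order visits the left subtree, then the node, then the right subtree.
At 7: go left to 33.
  At 33: go left to 9.
    At 9: no left child.
    Visit 9.
    At 9: go right to 19.
      At 19: no left child.
      Visit 19.
      At 19: go right to 35.
        35 is a leaf — visit 35.
  Visit 33.
  At 33: go right to 8.
    At 8: go left to 5.
      At 5: no left child.
      Visit 5.
      At 5: go right to 38.
        At 38: go left to 39.
          At 39: go left to 23.
            At 23: no left child.
            Visit 23.
            At 23: go right to 20.
              20 is a leaf — visit 20.
          Visit 39.
          At 39: no right child.
        Visit 38.
        At 38: no right child.
    Visit 8.
    At 8: go right to 12.
      12 is a leaf — visit 12.
Visit 7.
At 7: no right child.

9 19 35 33 5 23 20 39 38 8 12 7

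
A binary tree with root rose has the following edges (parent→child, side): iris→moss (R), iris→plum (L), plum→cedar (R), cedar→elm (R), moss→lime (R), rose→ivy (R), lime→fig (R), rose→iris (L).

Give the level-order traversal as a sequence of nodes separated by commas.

Level-order visits nodes level by level from the root, left to right within each level.
Level 0: rose
Level 1: iris, ivy
Level 2: plum, moss
Level 3: cedar, lime
Level 4: elm, fig

rose, iris, ivy, plum, moss, cedar, lime, elm, fig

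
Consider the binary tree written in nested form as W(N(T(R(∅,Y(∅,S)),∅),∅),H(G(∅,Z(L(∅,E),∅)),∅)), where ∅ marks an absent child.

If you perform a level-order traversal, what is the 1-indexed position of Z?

7

Level-order visits nodes level by level from the root, left to right within each level.
Level 0: W
Level 1: N, H
Level 2: T, G
Level 3: R, Z
Level 4: Y, L
Level 5: S, E
Full level-order sequence: W, N, H, T, G, R, Z, Y, L, S, E.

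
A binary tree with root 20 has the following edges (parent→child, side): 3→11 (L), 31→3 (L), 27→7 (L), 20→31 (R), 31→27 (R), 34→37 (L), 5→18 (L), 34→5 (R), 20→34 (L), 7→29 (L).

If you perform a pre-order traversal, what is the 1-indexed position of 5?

Pre-order visits the node, then its left subtree, then its right subtree.
Visit 20.
At 20: go left to 34.
  Visit 34.
  At 34: go left to 37.
    37 is a leaf — visit 37.
  At 34: go right to 5.
    Visit 5.
    At 5: go left to 18.
      18 is a leaf — visit 18.
    At 5: no right child.
At 20: go right to 31.
  Visit 31.
  At 31: go left to 3.
    Visit 3.
    At 3: go left to 11.
      11 is a leaf — visit 11.
    At 3: no right child.
  At 31: go right to 27.
    Visit 27.
    At 27: go left to 7.
      Visit 7.
      At 7: go left to 29.
        29 is a leaf — visit 29.
      At 7: no right child.
    At 27: no right child.
Full pre-order sequence: 20, 34, 37, 5, 18, 31, 3, 11, 27, 7, 29.

4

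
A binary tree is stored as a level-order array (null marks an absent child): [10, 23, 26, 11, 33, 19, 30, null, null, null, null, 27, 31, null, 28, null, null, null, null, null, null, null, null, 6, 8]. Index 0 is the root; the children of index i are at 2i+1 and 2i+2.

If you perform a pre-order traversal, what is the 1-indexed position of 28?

12

Pre-order visits the node, then its left subtree, then its right subtree.
Visit 10.
At 10: go left to 23.
  Visit 23.
  At 23: go left to 11.
    11 is a leaf — visit 11.
  At 23: go right to 33.
    33 is a leaf — visit 33.
At 10: go right to 26.
  Visit 26.
  At 26: go left to 19.
    Visit 19.
    At 19: go left to 27.
      Visit 27.
      At 27: go left to 6.
        6 is a leaf — visit 6.
      At 27: go right to 8.
        8 is a leaf — visit 8.
    At 19: go right to 31.
      31 is a leaf — visit 31.
  At 26: go right to 30.
    Visit 30.
    At 30: no left child.
    At 30: go right to 28.
      28 is a leaf — visit 28.
Full pre-order sequence: 10, 23, 11, 33, 26, 19, 27, 6, 8, 31, 30, 28.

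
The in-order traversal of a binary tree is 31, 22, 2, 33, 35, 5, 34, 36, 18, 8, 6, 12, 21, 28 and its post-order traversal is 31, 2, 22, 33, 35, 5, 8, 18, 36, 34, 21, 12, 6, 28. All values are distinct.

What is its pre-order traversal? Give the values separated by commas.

28, 6, 34, 5, 35, 33, 22, 31, 2, 36, 18, 8, 12, 21

The last element of post-order is the root; it splits in-order into left and right subtrees.
Root 28: left subtree has 13 nodes {31, 22, 2, 33, 35, 5, 34, 36, 18, 8, 6, 12, 21}, right has 0 { }.
  Root 6: left subtree has 10 nodes {31, 22, 2, 33, 35, 5, 34, 36, 18, 8}, right has 2 {12, 21}.
    Root 34: left subtree has 6 nodes {31, 22, 2, 33, 35, 5}, right has 3 {36, 18, 8}.
      Root 5: left subtree has 5 nodes {31, 22, 2, 33, 35}, right has 0 { }.
        Root 35: left subtree has 4 nodes {31, 22, 2, 33}, right has 0 { }.
          Root 33: left subtree has 3 nodes {31, 22, 2}, right has 0 { }.
            Root 22: left subtree has 1 node {31}, right has 1 {2}.
      Root 36: left subtree has 0 nodes { }, right has 2 {18, 8}.
        Root 18: left subtree has 0 nodes { }, right has 1 {8}.
    Root 12: left subtree has 0 nodes { }, right has 1 {21}.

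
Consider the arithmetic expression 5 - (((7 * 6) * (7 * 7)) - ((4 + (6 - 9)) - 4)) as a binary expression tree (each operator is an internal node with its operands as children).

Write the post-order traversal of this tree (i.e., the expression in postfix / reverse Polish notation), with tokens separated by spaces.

Post-order on an expression tree gives postfix notation: for each operator, emit left operand, right operand, then the operator.

5 7 6 * 7 7 * * 4 6 9 - + 4 - - -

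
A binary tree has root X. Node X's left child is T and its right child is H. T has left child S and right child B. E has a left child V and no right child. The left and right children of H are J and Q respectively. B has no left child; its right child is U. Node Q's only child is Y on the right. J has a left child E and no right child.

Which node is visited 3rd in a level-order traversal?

H

Level-order visits nodes level by level from the root, left to right within each level.
Level 0: X
Level 1: T, H
Level 2: S, B, J, Q
Level 3: U, E, Y
Level 4: V
Full level-order sequence: X, T, H, S, B, J, Q, U, E, Y, V.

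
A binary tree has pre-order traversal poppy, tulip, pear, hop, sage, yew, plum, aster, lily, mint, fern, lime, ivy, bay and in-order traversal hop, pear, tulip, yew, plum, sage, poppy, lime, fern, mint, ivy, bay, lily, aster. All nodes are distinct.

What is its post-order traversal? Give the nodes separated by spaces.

The first element of pre-order is the root; it splits in-order into left and right subtrees.
Root poppy: left subtree has 6 nodes {hop, pear, tulip, yew, plum, sage}, right has 7 {lime, fern, mint, ivy, bay, lily, aster}.
  Root tulip: left subtree has 2 nodes {hop, pear}, right has 3 {yew, plum, sage}.
    Root pear: left subtree has 1 node {hop}, right has 0 { }.
    Root sage: left subtree has 2 nodes {yew, plum}, right has 0 { }.
      Root yew: left subtree has 0 nodes { }, right has 1 {plum}.
  Root aster: left subtree has 6 nodes {lime, fern, mint, ivy, bay, lily}, right has 0 { }.
    Root lily: left subtree has 5 nodes {lime, fern, mint, ivy, bay}, right has 0 { }.
      Root mint: left subtree has 2 nodes {lime, fern}, right has 2 {ivy, bay}.
        Root fern: left subtree has 1 node {lime}, right has 0 { }.
        Root ivy: left subtree has 0 nodes { }, right has 1 {bay}.

hop pear plum yew sage tulip lime fern bay ivy mint lily aster poppy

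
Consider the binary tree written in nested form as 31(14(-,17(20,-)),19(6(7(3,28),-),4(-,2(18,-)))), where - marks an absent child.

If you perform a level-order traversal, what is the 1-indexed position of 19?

Level-order visits nodes level by level from the root, left to right within each level.
Level 0: 31
Level 1: 14, 19
Level 2: 17, 6, 4
Level 3: 20, 7, 2
Level 4: 3, 28, 18
Full level-order sequence: 31, 14, 19, 17, 6, 4, 20, 7, 2, 3, 28, 18.

3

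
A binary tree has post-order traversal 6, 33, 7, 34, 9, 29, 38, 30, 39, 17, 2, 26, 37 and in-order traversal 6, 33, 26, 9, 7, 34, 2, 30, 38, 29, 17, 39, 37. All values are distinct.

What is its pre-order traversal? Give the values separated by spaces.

The last element of post-order is the root; it splits in-order into left and right subtrees.
Root 37: left subtree has 12 nodes {6, 33, 26, 9, 7, 34, 2, 30, 38, 29, 17, 39}, right has 0 { }.
  Root 26: left subtree has 2 nodes {6, 33}, right has 9 {9, 7, 34, 2, 30, 38, 29, 17, 39}.
    Root 33: left subtree has 1 node {6}, right has 0 { }.
    Root 2: left subtree has 3 nodes {9, 7, 34}, right has 5 {30, 38, 29, 17, 39}.
      Root 9: left subtree has 0 nodes { }, right has 2 {7, 34}.
        Root 34: left subtree has 1 node {7}, right has 0 { }.
      Root 17: left subtree has 3 nodes {30, 38, 29}, right has 1 {39}.
        Root 30: left subtree has 0 nodes { }, right has 2 {38, 29}.
          Root 38: left subtree has 0 nodes { }, right has 1 {29}.

37 26 33 6 2 9 34 7 17 30 38 29 39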